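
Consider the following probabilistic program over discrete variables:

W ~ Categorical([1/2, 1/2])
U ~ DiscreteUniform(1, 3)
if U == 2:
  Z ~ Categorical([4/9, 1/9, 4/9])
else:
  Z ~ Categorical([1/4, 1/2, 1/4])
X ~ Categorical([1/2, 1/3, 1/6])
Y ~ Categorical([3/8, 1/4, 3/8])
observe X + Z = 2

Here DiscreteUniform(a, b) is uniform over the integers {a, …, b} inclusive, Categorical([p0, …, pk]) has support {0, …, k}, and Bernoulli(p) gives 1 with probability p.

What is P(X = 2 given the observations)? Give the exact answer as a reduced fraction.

P(X = 2 | obs) = 17/108

Enumerate traces; 54 have nonzero weight after conditioning:
  (W=0, U=1, Z=0, X=2, Y=0) weight 1/384
  (W=0, U=1, Z=0, X=2, Y=1) weight 1/576
  (W=0, U=1, Z=0, X=2, Y=2) weight 1/384
  (W=0, U=1, Z=1, X=1, Y=0) weight 1/96
  (W=0, U=1, Z=1, X=1, Y=1) weight 1/144
  (W=0, U=1, Z=1, X=1, Y=2) weight 1/96
  (W=0, U=1, Z=2, X=0, Y=0) weight 1/128
  (W=0, U=1, Z=2, X=0, Y=1) weight 1/192
  … 46 more
Group by X:
  weight(X=0) = 17/108
  weight(X=1) = 10/81
  weight(X=2) = 17/324
Total weight = 17/108 + 10/81 + 17/324 = 1/3
P(X=0 | obs) = 17/108 / 1/3 = 17/36
P(X=1 | obs) = 10/81 / 1/3 = 10/27
P(X=2 | obs) = 17/324 / 1/3 = 17/108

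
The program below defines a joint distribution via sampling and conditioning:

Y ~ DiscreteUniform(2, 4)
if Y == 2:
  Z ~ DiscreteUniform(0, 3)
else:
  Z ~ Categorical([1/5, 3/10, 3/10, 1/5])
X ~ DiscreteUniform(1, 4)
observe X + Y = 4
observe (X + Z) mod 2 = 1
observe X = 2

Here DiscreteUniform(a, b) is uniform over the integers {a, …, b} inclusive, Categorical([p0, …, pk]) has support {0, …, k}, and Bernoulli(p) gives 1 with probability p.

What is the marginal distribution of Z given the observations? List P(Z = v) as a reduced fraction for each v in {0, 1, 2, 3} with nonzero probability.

Enumerate traces; 2 have nonzero weight after conditioning:
  (Y=2, Z=1, X=2) weight 1/48
  (Y=2, Z=3, X=2) weight 1/48
Group by Z:
  weight(Z=1) = 1/48
  weight(Z=3) = 1/48
Total weight = 1/48 + 1/48 = 1/24
P(Z=1 | obs) = 1/48 / 1/24 = 1/2
P(Z=3 | obs) = 1/48 / 1/24 = 1/2

P(Z=1) = 1/2, P(Z=3) = 1/2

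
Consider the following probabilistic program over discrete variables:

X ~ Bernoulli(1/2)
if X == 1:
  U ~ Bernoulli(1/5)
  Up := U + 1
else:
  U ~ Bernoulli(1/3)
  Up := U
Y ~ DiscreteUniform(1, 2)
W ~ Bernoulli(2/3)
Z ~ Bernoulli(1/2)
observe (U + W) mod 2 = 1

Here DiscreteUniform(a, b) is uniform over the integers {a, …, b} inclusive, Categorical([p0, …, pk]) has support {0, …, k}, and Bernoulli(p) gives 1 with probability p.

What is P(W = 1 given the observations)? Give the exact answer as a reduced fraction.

Enumerate traces; 16 have nonzero weight after conditioning:
  (X=0, U=0, Y=1, W=1, Z=0) weight 1/18
  (X=0, U=0, Y=1, W=1, Z=1) weight 1/18
  (X=0, U=0, Y=2, W=1, Z=0) weight 1/18
  (X=0, U=0, Y=2, W=1, Z=1) weight 1/18
  (X=0, U=1, Y=1, W=0, Z=0) weight 1/72
  (X=0, U=1, Y=1, W=0, Z=1) weight 1/72
  (X=0, U=1, Y=2, W=0, Z=0) weight 1/72
  (X=0, U=1, Y=2, W=0, Z=1) weight 1/72
  … 8 more
Group by W:
  weight(W=0) = 4/45
  weight(W=1) = 22/45
Total weight = 4/45 + 22/45 = 26/45
P(W=0 | obs) = 4/45 / 26/45 = 2/13
P(W=1 | obs) = 22/45 / 26/45 = 11/13

P(W = 1 | obs) = 11/13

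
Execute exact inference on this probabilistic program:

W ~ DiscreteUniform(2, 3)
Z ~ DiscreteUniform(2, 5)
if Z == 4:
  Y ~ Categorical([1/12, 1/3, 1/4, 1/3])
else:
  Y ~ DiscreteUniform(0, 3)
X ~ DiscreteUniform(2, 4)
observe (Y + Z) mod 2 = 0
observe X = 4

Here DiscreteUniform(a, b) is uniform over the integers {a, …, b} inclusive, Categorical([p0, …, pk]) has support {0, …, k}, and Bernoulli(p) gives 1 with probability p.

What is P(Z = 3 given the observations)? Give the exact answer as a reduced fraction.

Enumerate traces; 16 have nonzero weight after conditioning:
  (W=2, Z=2, Y=0, X=4) weight 1/96
  (W=2, Z=2, Y=2, X=4) weight 1/96
  (W=2, Z=3, Y=1, X=4) weight 1/96
  (W=2, Z=3, Y=3, X=4) weight 1/96
  (W=2, Z=4, Y=0, X=4) weight 1/288
  (W=2, Z=4, Y=2, X=4) weight 1/96
  (W=2, Z=5, Y=1, X=4) weight 1/96
  (W=2, Z=5, Y=3, X=4) weight 1/96
  … 8 more
Group by Z:
  weight(Z=2) = 1/24
  weight(Z=3) = 1/24
  weight(Z=4) = 1/36
  weight(Z=5) = 1/24
Total weight = 1/24 + 1/24 + 1/36 + 1/24 = 11/72
P(Z=2 | obs) = 1/24 / 11/72 = 3/11
P(Z=3 | obs) = 1/24 / 11/72 = 3/11
P(Z=4 | obs) = 1/36 / 11/72 = 2/11
P(Z=5 | obs) = 1/24 / 11/72 = 3/11

P(Z = 3 | obs) = 3/11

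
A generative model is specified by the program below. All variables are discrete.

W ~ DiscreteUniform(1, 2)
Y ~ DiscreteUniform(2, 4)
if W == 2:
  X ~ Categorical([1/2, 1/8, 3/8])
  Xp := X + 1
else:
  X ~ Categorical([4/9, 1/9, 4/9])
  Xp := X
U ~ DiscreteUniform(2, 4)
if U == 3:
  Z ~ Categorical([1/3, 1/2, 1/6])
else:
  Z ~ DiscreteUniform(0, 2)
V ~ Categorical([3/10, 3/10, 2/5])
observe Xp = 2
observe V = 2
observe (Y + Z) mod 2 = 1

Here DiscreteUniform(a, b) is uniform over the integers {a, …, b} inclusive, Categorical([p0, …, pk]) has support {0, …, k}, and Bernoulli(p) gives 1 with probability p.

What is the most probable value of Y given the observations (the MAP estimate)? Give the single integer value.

Enumerate traces; 24 have nonzero weight after conditioning:
  (W=1, Y=2, X=2, U=2, Z=1, V=2) weight 4/1215
  (W=1, Y=2, X=2, U=3, Z=1, V=2) weight 2/405
  (W=1, Y=2, X=2, U=4, Z=1, V=2) weight 4/1215
  (W=1, Y=3, X=2, U=2, Z=0, V=2) weight 4/1215
  (W=1, Y=3, X=2, U=2, Z=2, V=2) weight 4/1215
  (W=1, Y=3, X=2, U=3, Z=0, V=2) weight 4/1215
  (W=1, Y=3, X=2, U=3, Z=2, V=2) weight 2/1215
  (W=1, Y=3, X=2, U=4, Z=0, V=2) weight 4/1215
  (W=1, Y=4, X=2, U=2, Z=1, V=2) weight 4/1215
  … 15 more
Group by Y:
  weight(Y=2) = 287/19440
  weight(Y=3) = 451/19440
  weight(Y=4) = 287/19440
Total weight = 287/19440 + 451/19440 + 287/19440 = 205/3888
P(Y=2 | obs) = 287/19440 / 205/3888 = 7/25
P(Y=3 | obs) = 451/19440 / 205/3888 = 11/25
P(Y=4 | obs) = 287/19440 / 205/3888 = 7/25
argmax = 3

argmax_v P(Y = v | obs) = 3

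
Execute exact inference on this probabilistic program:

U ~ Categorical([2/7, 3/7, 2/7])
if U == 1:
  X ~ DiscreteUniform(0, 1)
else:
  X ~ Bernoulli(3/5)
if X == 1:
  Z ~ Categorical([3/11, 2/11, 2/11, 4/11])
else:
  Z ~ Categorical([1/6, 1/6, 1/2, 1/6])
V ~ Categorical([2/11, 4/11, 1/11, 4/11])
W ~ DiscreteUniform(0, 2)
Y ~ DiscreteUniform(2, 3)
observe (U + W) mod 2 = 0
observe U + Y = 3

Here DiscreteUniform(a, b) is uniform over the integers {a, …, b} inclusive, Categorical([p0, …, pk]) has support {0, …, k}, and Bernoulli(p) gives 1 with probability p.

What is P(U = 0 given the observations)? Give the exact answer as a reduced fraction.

Enumerate traces; 96 have nonzero weight after conditioning:
  (U=0, X=0, Z=0, V=0, W=0, Y=3) weight 2/3465
  (U=0, X=0, Z=0, V=0, W=2, Y=3) weight 2/3465
  (U=0, X=0, Z=0, V=1, W=0, Y=3) weight 4/3465
  (U=0, X=0, Z=0, V=1, W=2, Y=3) weight 4/3465
  (U=0, X=0, Z=0, V=2, W=0, Y=3) weight 1/3465
  (U=0, X=0, Z=0, V=2, W=2, Y=3) weight 1/3465
  (U=0, X=0, Z=0, V=3, W=0, Y=3) weight 4/3465
  (U=0, X=0, Z=0, V=3, W=2, Y=3) weight 4/3465
  (U=1, X=0, Z=0, V=0, W=1, Y=2) weight 1/924
  … 87 more
Group by U:
  weight(U=0) = 2/21
  weight(U=1) = 1/14
Total weight = 2/21 + 1/14 = 1/6
P(U=0 | obs) = 2/21 / 1/6 = 4/7
P(U=1 | obs) = 1/14 / 1/6 = 3/7

P(U = 0 | obs) = 4/7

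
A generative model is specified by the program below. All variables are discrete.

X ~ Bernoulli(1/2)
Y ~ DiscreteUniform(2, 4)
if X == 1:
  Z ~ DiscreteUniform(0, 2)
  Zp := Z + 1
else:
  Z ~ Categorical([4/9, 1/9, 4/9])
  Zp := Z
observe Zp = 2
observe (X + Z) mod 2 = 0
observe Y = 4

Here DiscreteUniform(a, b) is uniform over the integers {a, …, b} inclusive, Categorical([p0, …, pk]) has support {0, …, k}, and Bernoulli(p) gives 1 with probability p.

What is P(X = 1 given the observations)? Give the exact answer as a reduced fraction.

P(X = 1 | obs) = 3/7

Enumerate traces; 2 have nonzero weight after conditioning:
  (X=0, Y=4, Z=2) weight 2/27
  (X=1, Y=4, Z=1) weight 1/18
Group by X:
  weight(X=0) = 2/27
  weight(X=1) = 1/18
Total weight = 2/27 + 1/18 = 7/54
P(X=0 | obs) = 2/27 / 7/54 = 4/7
P(X=1 | obs) = 1/18 / 7/54 = 3/7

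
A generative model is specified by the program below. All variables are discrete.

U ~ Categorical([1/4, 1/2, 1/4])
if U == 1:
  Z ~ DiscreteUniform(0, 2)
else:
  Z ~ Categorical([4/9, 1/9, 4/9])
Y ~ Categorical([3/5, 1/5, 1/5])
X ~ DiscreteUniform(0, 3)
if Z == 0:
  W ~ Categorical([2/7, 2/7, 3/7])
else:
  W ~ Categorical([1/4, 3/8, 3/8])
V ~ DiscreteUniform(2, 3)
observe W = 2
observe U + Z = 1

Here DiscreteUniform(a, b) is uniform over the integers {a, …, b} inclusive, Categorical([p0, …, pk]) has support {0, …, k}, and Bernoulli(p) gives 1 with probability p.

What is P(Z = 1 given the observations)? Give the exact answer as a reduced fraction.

P(Z = 1 | obs) = 7/55

Enumerate traces; 48 have nonzero weight after conditioning:
  (U=0, Z=1, Y=0, X=0, W=2, V=2) weight 1/1280
  (U=0, Z=1, Y=0, X=0, W=2, V=3) weight 1/1280
  (U=0, Z=1, Y=0, X=1, W=2, V=2) weight 1/1280
  (U=0, Z=1, Y=0, X=1, W=2, V=3) weight 1/1280
  (U=0, Z=1, Y=0, X=2, W=2, V=2) weight 1/1280
  (U=0, Z=1, Y=0, X=2, W=2, V=3) weight 1/1280
  (U=0, Z=1, Y=0, X=3, W=2, V=2) weight 1/1280
  (U=0, Z=1, Y=0, X=3, W=2, V=3) weight 1/1280
  (U=1, Z=0, Y=0, X=0, W=2, V=2) weight 3/560
  … 39 more
Group by Z:
  weight(Z=0) = 1/14
  weight(Z=1) = 1/96
Total weight = 1/14 + 1/96 = 55/672
P(Z=0 | obs) = 1/14 / 55/672 = 48/55
P(Z=1 | obs) = 1/96 / 55/672 = 7/55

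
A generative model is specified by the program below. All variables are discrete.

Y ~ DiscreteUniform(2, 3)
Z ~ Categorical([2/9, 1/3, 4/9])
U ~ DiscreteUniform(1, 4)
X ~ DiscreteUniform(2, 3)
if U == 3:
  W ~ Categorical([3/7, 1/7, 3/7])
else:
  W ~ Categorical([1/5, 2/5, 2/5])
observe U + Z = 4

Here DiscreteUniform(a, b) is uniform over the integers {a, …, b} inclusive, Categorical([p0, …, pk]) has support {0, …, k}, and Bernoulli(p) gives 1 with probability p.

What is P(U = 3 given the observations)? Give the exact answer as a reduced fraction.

P(U = 3 | obs) = 1/3

Enumerate traces; 36 have nonzero weight after conditioning:
  (Y=2, Z=0, U=4, X=2, W=0) weight 1/360
  (Y=2, Z=0, U=4, X=2, W=1) weight 1/180
  (Y=2, Z=0, U=4, X=2, W=2) weight 1/180
  (Y=2, Z=0, U=4, X=3, W=0) weight 1/360
  (Y=2, Z=0, U=4, X=3, W=1) weight 1/180
  (Y=2, Z=0, U=4, X=3, W=2) weight 1/180
  (Y=2, Z=1, U=3, X=2, W=0) weight 1/112
  (Y=2, Z=1, U=3, X=2, W=1) weight 1/336
  (Y=2, Z=2, U=2, X=2, W=0) weight 1/180
  … 27 more
Group by U:
  weight(U=2) = 1/9
  weight(U=3) = 1/12
  weight(U=4) = 1/18
Total weight = 1/9 + 1/12 + 1/18 = 1/4
P(U=2 | obs) = 1/9 / 1/4 = 4/9
P(U=3 | obs) = 1/12 / 1/4 = 1/3
P(U=4 | obs) = 1/18 / 1/4 = 2/9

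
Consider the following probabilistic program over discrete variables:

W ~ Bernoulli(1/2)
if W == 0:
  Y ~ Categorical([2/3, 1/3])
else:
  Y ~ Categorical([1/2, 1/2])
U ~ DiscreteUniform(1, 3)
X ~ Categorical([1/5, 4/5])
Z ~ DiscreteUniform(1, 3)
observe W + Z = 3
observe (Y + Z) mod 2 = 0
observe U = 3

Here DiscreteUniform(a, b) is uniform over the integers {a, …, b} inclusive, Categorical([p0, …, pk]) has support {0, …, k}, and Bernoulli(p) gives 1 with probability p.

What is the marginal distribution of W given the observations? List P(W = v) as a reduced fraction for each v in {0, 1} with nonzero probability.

Enumerate traces; 4 have nonzero weight after conditioning:
  (W=0, Y=1, U=3, X=0, Z=3) weight 1/270
  (W=0, Y=1, U=3, X=1, Z=3) weight 2/135
  (W=1, Y=0, U=3, X=0, Z=2) weight 1/180
  (W=1, Y=0, U=3, X=1, Z=2) weight 1/45
Group by W:
  weight(W=0) = 1/54
  weight(W=1) = 1/36
Total weight = 1/54 + 1/36 = 5/108
P(W=0 | obs) = 1/54 / 5/108 = 2/5
P(W=1 | obs) = 1/36 / 5/108 = 3/5

P(W=0) = 2/5, P(W=1) = 3/5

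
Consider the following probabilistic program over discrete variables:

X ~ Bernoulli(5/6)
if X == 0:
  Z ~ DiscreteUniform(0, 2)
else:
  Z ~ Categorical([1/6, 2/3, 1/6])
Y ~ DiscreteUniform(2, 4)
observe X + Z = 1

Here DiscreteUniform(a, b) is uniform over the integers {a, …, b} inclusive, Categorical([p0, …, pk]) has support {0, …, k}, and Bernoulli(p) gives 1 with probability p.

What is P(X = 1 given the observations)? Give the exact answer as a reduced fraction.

Enumerate traces; 6 have nonzero weight after conditioning:
  (X=0, Z=1, Y=2) weight 1/54
  (X=0, Z=1, Y=3) weight 1/54
  (X=0, Z=1, Y=4) weight 1/54
  (X=1, Z=0, Y=2) weight 5/108
  (X=1, Z=0, Y=3) weight 5/108
  (X=1, Z=0, Y=4) weight 5/108
Group by X:
  weight(X=0) = 1/18
  weight(X=1) = 5/36
Total weight = 1/18 + 5/36 = 7/36
P(X=0 | obs) = 1/18 / 7/36 = 2/7
P(X=1 | obs) = 5/36 / 7/36 = 5/7

P(X = 1 | obs) = 5/7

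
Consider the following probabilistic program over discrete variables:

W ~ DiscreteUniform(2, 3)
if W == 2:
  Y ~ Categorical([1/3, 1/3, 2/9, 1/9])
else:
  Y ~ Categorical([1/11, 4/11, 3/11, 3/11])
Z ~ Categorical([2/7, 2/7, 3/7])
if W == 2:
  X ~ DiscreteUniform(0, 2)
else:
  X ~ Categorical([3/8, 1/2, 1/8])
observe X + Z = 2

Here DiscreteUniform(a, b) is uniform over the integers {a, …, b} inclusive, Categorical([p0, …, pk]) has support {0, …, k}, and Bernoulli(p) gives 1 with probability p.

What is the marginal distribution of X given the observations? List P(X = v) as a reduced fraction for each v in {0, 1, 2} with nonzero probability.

P(X=0) = 51/113, P(X=1) = 40/113, P(X=2) = 22/113

Enumerate traces; 24 have nonzero weight after conditioning:
  (W=2, Y=0, Z=0, X=2) weight 1/63
  (W=2, Y=0, Z=1, X=1) weight 1/63
  (W=2, Y=0, Z=2, X=0) weight 1/42
  (W=2, Y=1, Z=0, X=2) weight 1/63
  (W=2, Y=1, Z=1, X=1) weight 1/63
  (W=2, Y=1, Z=2, X=0) weight 1/42
  (W=2, Y=2, Z=0, X=2) weight 2/189
  (W=2, Y=2, Z=1, X=1) weight 2/189
  … 16 more
Group by X:
  weight(X=0) = 17/112
  weight(X=1) = 5/42
  weight(X=2) = 11/168
Total weight = 17/112 + 5/42 + 11/168 = 113/336
P(X=0 | obs) = 17/112 / 113/336 = 51/113
P(X=1 | obs) = 5/42 / 113/336 = 40/113
P(X=2 | obs) = 11/168 / 113/336 = 22/113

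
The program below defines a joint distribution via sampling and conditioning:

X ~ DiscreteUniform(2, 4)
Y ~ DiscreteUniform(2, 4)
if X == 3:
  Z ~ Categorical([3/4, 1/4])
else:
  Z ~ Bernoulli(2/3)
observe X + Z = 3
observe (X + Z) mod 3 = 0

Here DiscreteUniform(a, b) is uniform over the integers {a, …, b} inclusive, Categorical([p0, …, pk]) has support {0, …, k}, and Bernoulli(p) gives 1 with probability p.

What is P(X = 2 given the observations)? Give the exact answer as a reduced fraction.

Enumerate traces; 6 have nonzero weight after conditioning:
  (X=2, Y=2, Z=1) weight 2/27
  (X=2, Y=3, Z=1) weight 2/27
  (X=2, Y=4, Z=1) weight 2/27
  (X=3, Y=2, Z=0) weight 1/12
  (X=3, Y=3, Z=0) weight 1/12
  (X=3, Y=4, Z=0) weight 1/12
Group by X:
  weight(X=2) = 2/9
  weight(X=3) = 1/4
Total weight = 2/9 + 1/4 = 17/36
P(X=2 | obs) = 2/9 / 17/36 = 8/17
P(X=3 | obs) = 1/4 / 17/36 = 9/17

P(X = 2 | obs) = 8/17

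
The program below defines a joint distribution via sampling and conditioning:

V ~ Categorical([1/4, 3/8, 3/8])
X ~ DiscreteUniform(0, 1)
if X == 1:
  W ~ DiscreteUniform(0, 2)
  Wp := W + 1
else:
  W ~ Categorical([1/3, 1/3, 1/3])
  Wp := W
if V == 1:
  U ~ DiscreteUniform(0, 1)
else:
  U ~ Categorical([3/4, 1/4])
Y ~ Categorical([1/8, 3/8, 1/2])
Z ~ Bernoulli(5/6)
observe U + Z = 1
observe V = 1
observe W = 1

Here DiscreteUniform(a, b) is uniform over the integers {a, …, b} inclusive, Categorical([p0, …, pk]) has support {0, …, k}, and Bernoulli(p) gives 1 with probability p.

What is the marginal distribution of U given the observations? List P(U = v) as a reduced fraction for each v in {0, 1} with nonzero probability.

Enumerate traces; 12 have nonzero weight after conditioning:
  (V=1, X=0, W=1, U=0, Y=0, Z=1) weight 5/1536
  (V=1, X=0, W=1, U=0, Y=1, Z=1) weight 5/512
  (V=1, X=0, W=1, U=0, Y=2, Z=1) weight 5/384
  (V=1, X=0, W=1, U=1, Y=0, Z=0) weight 1/1536
  (V=1, X=0, W=1, U=1, Y=1, Z=0) weight 1/512
  (V=1, X=0, W=1, U=1, Y=2, Z=0) weight 1/384
  (V=1, X=1, W=1, U=0, Y=0, Z=1) weight 5/1536
  (V=1, X=1, W=1, U=0, Y=1, Z=1) weight 5/512
  … 4 more
Group by U:
  weight(U=0) = 5/96
  weight(U=1) = 1/96
Total weight = 5/96 + 1/96 = 1/16
P(U=0 | obs) = 5/96 / 1/16 = 5/6
P(U=1 | obs) = 1/96 / 1/16 = 1/6

P(U=0) = 5/6, P(U=1) = 1/6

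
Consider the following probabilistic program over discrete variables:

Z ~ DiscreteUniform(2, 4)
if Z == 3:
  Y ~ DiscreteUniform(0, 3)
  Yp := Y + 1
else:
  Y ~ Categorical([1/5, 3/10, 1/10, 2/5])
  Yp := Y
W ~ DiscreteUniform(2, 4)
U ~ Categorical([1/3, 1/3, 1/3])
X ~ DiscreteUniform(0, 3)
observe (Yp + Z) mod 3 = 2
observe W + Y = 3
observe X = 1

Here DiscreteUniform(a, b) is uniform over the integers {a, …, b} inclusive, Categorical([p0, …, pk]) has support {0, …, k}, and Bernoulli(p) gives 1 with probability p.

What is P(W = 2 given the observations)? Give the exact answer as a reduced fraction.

P(W = 2 | obs) = 11/15

Enumerate traces; 9 have nonzero weight after conditioning:
  (Z=2, Y=0, W=3, U=0, X=1) weight 1/540
  (Z=2, Y=0, W=3, U=1, X=1) weight 1/540
  (Z=2, Y=0, W=3, U=2, X=1) weight 1/540
  (Z=3, Y=1, W=2, U=0, X=1) weight 1/432
  (Z=3, Y=1, W=2, U=1, X=1) weight 1/432
  (Z=3, Y=1, W=2, U=2, X=1) weight 1/432
  (Z=4, Y=1, W=2, U=0, X=1) weight 1/360
  (Z=4, Y=1, W=2, U=1, X=1) weight 1/360
  … 1 more
Group by W:
  weight(W=2) = 11/720
  weight(W=3) = 1/180
Total weight = 11/720 + 1/180 = 1/48
P(W=2 | obs) = 11/720 / 1/48 = 11/15
P(W=3 | obs) = 1/180 / 1/48 = 4/15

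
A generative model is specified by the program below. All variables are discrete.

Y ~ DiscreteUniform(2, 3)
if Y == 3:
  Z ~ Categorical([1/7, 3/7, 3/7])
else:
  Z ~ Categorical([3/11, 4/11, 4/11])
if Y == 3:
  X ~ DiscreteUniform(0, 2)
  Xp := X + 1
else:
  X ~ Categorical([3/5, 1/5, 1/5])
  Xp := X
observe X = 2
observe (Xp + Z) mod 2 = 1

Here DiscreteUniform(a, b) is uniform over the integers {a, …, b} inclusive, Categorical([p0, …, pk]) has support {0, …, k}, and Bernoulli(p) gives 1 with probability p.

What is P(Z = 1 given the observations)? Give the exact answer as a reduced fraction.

P(Z = 1 | obs) = 21/76

Enumerate traces; 3 have nonzero weight after conditioning:
  (Y=2, Z=1, X=2) weight 2/55
  (Y=3, Z=0, X=2) weight 1/42
  (Y=3, Z=2, X=2) weight 1/14
Group by Z:
  weight(Z=0) = 1/42
  weight(Z=1) = 2/55
  weight(Z=2) = 1/14
Total weight = 1/42 + 2/55 + 1/14 = 152/1155
P(Z=0 | obs) = 1/42 / 152/1155 = 55/304
P(Z=1 | obs) = 2/55 / 152/1155 = 21/76
P(Z=2 | obs) = 1/14 / 152/1155 = 165/304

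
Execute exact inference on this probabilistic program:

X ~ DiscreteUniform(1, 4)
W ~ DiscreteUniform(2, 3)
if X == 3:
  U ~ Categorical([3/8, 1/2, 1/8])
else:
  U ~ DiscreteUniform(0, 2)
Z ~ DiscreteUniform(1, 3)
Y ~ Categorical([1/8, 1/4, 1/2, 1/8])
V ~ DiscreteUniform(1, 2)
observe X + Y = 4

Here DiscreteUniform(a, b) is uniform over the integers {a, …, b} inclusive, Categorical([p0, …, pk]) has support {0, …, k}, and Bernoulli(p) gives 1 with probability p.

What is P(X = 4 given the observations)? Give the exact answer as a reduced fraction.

P(X = 4 | obs) = 1/8

Enumerate traces; 144 have nonzero weight after conditioning:
  (X=1, W=2, U=0, Z=1, Y=3, V=1) weight 1/1152
  (X=1, W=2, U=0, Z=1, Y=3, V=2) weight 1/1152
  (X=1, W=2, U=0, Z=2, Y=3, V=1) weight 1/1152
  (X=1, W=2, U=0, Z=2, Y=3, V=2) weight 1/1152
  (X=1, W=2, U=0, Z=3, Y=3, V=1) weight 1/1152
  (X=1, W=2, U=0, Z=3, Y=3, V=2) weight 1/1152
  (X=1, W=2, U=1, Z=1, Y=3, V=1) weight 1/1152
  (X=1, W=2, U=1, Z=1, Y=3, V=2) weight 1/1152
  (X=2, W=2, U=0, Z=1, Y=2, V=1) weight 1/288
  (X=3, W=2, U=0, Z=1, Y=1, V=1) weight 1/512
  … 134 more
Group by X:
  weight(X=1) = 1/32
  weight(X=2) = 1/8
  weight(X=3) = 1/16
  weight(X=4) = 1/32
Total weight = 1/32 + 1/8 + 1/16 + 1/32 = 1/4
P(X=1 | obs) = 1/32 / 1/4 = 1/8
P(X=2 | obs) = 1/8 / 1/4 = 1/2
P(X=3 | obs) = 1/16 / 1/4 = 1/4
P(X=4 | obs) = 1/32 / 1/4 = 1/8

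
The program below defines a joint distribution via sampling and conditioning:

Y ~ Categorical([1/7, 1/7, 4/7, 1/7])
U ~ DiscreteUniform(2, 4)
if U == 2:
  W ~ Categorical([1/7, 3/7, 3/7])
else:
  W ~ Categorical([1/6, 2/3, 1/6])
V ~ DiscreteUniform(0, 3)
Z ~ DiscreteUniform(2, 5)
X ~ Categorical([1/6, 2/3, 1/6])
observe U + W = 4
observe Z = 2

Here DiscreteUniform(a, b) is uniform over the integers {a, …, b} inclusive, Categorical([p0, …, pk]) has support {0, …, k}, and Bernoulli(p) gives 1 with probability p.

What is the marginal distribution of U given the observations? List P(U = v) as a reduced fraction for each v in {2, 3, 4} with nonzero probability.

P(U=2) = 18/53, P(U=3) = 28/53, P(U=4) = 7/53

Enumerate traces; 144 have nonzero weight after conditioning:
  (Y=0, U=2, W=2, V=0, Z=2, X=0) weight 1/4704
  (Y=0, U=2, W=2, V=0, Z=2, X=1) weight 1/1176
  (Y=0, U=2, W=2, V=0, Z=2, X=2) weight 1/4704
  (Y=0, U=2, W=2, V=1, Z=2, X=0) weight 1/4704
  (Y=0, U=2, W=2, V=1, Z=2, X=1) weight 1/1176
  (Y=0, U=2, W=2, V=1, Z=2, X=2) weight 1/4704
  (Y=0, U=2, W=2, V=2, Z=2, X=0) weight 1/4704
  (Y=0, U=2, W=2, V=2, Z=2, X=1) weight 1/1176
  (Y=0, U=3, W=1, V=0, Z=2, X=0) weight 1/3024
  (Y=0, U=4, W=0, V=0, Z=2, X=0) weight 1/12096
  … 134 more
Group by U:
  weight(U=2) = 1/28
  weight(U=3) = 1/18
  weight(U=4) = 1/72
Total weight = 1/28 + 1/18 + 1/72 = 53/504
P(U=2 | obs) = 1/28 / 53/504 = 18/53
P(U=3 | obs) = 1/18 / 53/504 = 28/53
P(U=4 | obs) = 1/72 / 53/504 = 7/53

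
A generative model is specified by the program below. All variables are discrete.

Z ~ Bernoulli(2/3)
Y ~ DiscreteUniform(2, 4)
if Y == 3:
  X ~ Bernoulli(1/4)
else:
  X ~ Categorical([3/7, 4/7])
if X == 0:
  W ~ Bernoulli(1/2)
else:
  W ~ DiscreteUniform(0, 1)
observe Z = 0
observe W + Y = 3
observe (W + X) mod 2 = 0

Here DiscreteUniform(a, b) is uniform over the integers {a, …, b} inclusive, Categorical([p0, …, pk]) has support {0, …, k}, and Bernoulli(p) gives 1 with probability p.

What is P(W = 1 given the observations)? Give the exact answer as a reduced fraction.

Enumerate traces; 2 have nonzero weight after conditioning:
  (Z=0, Y=2, X=1, W=1) weight 2/63
  (Z=0, Y=3, X=0, W=0) weight 1/24
Group by W:
  weight(W=0) = 1/24
  weight(W=1) = 2/63
Total weight = 1/24 + 2/63 = 37/504
P(W=0 | obs) = 1/24 / 37/504 = 21/37
P(W=1 | obs) = 2/63 / 37/504 = 16/37

P(W = 1 | obs) = 16/37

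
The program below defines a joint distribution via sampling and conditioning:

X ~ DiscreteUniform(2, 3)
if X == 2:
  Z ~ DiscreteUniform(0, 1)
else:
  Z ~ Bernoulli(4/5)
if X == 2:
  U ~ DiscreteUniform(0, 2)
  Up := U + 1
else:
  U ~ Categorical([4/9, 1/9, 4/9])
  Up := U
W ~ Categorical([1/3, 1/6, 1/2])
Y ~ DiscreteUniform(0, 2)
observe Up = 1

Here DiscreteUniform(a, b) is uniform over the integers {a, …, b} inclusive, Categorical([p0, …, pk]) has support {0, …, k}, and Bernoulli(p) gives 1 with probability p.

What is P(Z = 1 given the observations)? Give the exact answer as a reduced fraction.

P(Z = 1 | obs) = 23/40

Enumerate traces; 36 have nonzero weight after conditioning:
  (X=2, Z=0, U=0, W=0, Y=0) weight 1/108
  (X=2, Z=0, U=0, W=0, Y=1) weight 1/108
  (X=2, Z=0, U=0, W=0, Y=2) weight 1/108
  (X=2, Z=0, U=0, W=1, Y=0) weight 1/216
  (X=2, Z=0, U=0, W=1, Y=1) weight 1/216
  (X=2, Z=0, U=0, W=1, Y=2) weight 1/216
  (X=2, Z=0, U=0, W=2, Y=0) weight 1/72
  (X=2, Z=0, U=0, W=2, Y=1) weight 1/72
  (X=2, Z=1, U=0, W=0, Y=0) weight 1/108
  … 27 more
Group by Z:
  weight(Z=0) = 17/180
  weight(Z=1) = 23/180
Total weight = 17/180 + 23/180 = 2/9
P(Z=0 | obs) = 17/180 / 2/9 = 17/40
P(Z=1 | obs) = 23/180 / 2/9 = 23/40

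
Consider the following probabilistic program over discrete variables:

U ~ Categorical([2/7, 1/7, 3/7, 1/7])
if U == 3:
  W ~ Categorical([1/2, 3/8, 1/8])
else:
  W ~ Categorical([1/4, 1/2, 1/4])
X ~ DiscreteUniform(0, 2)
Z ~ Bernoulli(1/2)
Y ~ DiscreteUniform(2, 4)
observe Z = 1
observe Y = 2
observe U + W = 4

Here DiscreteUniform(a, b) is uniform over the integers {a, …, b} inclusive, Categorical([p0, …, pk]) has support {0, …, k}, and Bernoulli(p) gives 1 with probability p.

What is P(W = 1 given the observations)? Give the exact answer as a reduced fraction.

P(W = 1 | obs) = 1/3

Enumerate traces; 6 have nonzero weight after conditioning:
  (U=2, W=2, X=0, Z=1, Y=2) weight 1/168
  (U=2, W=2, X=1, Z=1, Y=2) weight 1/168
  (U=2, W=2, X=2, Z=1, Y=2) weight 1/168
  (U=3, W=1, X=0, Z=1, Y=2) weight 1/336
  (U=3, W=1, X=1, Z=1, Y=2) weight 1/336
  (U=3, W=1, X=2, Z=1, Y=2) weight 1/336
Group by W:
  weight(W=1) = 1/112
  weight(W=2) = 1/56
Total weight = 1/112 + 1/56 = 3/112
P(W=1 | obs) = 1/112 / 3/112 = 1/3
P(W=2 | obs) = 1/56 / 3/112 = 2/3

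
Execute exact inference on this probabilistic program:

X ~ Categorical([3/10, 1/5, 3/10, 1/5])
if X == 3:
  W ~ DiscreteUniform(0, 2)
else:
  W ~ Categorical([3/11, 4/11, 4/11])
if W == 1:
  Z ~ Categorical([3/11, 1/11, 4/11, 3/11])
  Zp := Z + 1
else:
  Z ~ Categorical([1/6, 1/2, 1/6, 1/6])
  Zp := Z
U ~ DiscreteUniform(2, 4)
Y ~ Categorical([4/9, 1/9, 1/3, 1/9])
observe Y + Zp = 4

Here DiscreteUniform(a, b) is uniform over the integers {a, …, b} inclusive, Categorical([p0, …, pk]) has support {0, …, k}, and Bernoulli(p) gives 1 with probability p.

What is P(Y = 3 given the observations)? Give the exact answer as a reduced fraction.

Enumerate traces; 120 have nonzero weight after conditioning:
  (X=0, W=0, Z=1, U=2, Y=3) weight 1/660
  (X=0, W=0, Z=1, U=3, Y=3) weight 1/660
  (X=0, W=0, Z=1, U=4, Y=3) weight 1/660
  (X=0, W=0, Z=2, U=2, Y=2) weight 1/660
  (X=0, W=0, Z=2, U=3, Y=2) weight 1/660
  (X=0, W=0, Z=2, U=4, Y=2) weight 1/660
  (X=0, W=0, Z=3, U=2, Y=1) weight 1/1980
  (X=0, W=0, Z=3, U=3, Y=1) weight 1/1980
  (X=0, W=1, Z=3, U=2, Y=0) weight 8/1815
  … 111 more
Group by Y:
  weight(Y=0) = 236/5445
  weight(Y=1) = 1291/49005
  weight(Y=2) = 152/3267
  weight(Y=3) = 152/3267
Total weight = 236/5445 + 1291/49005 + 152/3267 + 152/3267 = 145/891
P(Y=0 | obs) = 236/5445 / 145/891 = 2124/7975
P(Y=1 | obs) = 1291/49005 / 145/891 = 1291/7975
P(Y=2 | obs) = 152/3267 / 145/891 = 456/1595
P(Y=3 | obs) = 152/3267 / 145/891 = 456/1595

P(Y = 3 | obs) = 456/1595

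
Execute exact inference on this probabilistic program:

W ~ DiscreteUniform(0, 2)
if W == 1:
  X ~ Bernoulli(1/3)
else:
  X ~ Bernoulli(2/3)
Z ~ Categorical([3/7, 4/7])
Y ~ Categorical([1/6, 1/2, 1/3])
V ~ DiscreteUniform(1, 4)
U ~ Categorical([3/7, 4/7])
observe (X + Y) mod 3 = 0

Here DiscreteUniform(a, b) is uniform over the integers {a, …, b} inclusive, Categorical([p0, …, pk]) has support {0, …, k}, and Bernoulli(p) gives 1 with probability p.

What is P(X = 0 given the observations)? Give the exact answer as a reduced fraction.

P(X = 0 | obs) = 2/7

Enumerate traces; 96 have nonzero weight after conditioning:
  (W=0, X=0, Z=0, Y=0, V=1, U=0) weight 1/1176
  (W=0, X=0, Z=0, Y=0, V=1, U=1) weight 1/882
  (W=0, X=0, Z=0, Y=0, V=2, U=0) weight 1/1176
  (W=0, X=0, Z=0, Y=0, V=2, U=1) weight 1/882
  (W=0, X=0, Z=0, Y=0, V=3, U=0) weight 1/1176
  (W=0, X=0, Z=0, Y=0, V=3, U=1) weight 1/882
  (W=0, X=0, Z=0, Y=0, V=4, U=0) weight 1/1176
  (W=0, X=0, Z=0, Y=0, V=4, U=1) weight 1/882
  (W=0, X=1, Z=0, Y=2, V=1, U=0) weight 1/294
  … 87 more
Group by X:
  weight(X=0) = 2/27
  weight(X=1) = 5/27
Total weight = 2/27 + 5/27 = 7/27
P(X=0 | obs) = 2/27 / 7/27 = 2/7
P(X=1 | obs) = 5/27 / 7/27 = 5/7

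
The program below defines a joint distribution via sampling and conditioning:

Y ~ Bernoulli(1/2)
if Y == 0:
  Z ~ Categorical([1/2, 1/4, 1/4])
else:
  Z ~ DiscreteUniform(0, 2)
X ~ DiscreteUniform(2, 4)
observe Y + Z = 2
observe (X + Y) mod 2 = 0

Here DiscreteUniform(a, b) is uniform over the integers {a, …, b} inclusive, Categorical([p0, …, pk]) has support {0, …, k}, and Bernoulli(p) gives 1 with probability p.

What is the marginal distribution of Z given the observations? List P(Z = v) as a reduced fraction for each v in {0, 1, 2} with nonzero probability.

P(Z=1) = 2/5, P(Z=2) = 3/5

Enumerate traces; 3 have nonzero weight after conditioning:
  (Y=0, Z=2, X=2) weight 1/24
  (Y=0, Z=2, X=4) weight 1/24
  (Y=1, Z=1, X=3) weight 1/18
Group by Z:
  weight(Z=1) = 1/18
  weight(Z=2) = 1/12
Total weight = 1/18 + 1/12 = 5/36
P(Z=1 | obs) = 1/18 / 5/36 = 2/5
P(Z=2 | obs) = 1/12 / 5/36 = 3/5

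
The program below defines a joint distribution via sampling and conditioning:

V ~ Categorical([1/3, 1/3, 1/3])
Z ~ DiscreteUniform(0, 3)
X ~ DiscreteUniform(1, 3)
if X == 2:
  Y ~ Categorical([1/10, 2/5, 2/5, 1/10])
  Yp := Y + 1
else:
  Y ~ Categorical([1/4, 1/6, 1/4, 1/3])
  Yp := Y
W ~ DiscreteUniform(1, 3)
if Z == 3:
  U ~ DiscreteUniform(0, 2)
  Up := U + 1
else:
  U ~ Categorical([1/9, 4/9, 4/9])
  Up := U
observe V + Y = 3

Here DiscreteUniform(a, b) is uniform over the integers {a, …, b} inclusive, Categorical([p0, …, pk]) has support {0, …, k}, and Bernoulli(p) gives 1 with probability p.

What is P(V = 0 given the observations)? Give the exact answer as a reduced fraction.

Enumerate traces; 324 have nonzero weight after conditioning:
  (V=0, Z=0, X=1, Y=3, W=1, U=0) weight 1/2916
  (V=0, Z=0, X=1, Y=3, W=1, U=1) weight 1/729
  (V=0, Z=0, X=1, Y=3, W=1, U=2) weight 1/729
  (V=0, Z=0, X=1, Y=3, W=2, U=0) weight 1/2916
  (V=0, Z=0, X=1, Y=3, W=2, U=1) weight 1/729
  (V=0, Z=0, X=1, Y=3, W=2, U=2) weight 1/729
  (V=0, Z=0, X=1, Y=3, W=3, U=0) weight 1/2916
  (V=0, Z=0, X=1, Y=3, W=3, U=1) weight 1/729
  (V=1, Z=0, X=1, Y=2, W=1, U=0) weight 1/3888
  (V=2, Z=0, X=1, Y=1, W=1, U=0) weight 1/5832
  … 314 more
Group by V:
  weight(V=0) = 23/270
  weight(V=1) = 1/10
  weight(V=2) = 11/135
Total weight = 23/270 + 1/10 + 11/135 = 4/15
P(V=0 | obs) = 23/270 / 4/15 = 23/72
P(V=1 | obs) = 1/10 / 4/15 = 3/8
P(V=2 | obs) = 11/135 / 4/15 = 11/36

P(V = 0 | obs) = 23/72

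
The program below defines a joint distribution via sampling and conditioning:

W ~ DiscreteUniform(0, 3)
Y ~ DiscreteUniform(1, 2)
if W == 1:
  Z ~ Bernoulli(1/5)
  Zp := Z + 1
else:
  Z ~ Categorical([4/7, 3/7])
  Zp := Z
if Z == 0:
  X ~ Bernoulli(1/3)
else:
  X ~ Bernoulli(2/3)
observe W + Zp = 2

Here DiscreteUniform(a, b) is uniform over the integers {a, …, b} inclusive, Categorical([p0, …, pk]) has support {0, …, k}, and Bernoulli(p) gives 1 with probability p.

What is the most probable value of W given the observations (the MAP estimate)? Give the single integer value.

argmax_v P(W = v | obs) = 1

Enumerate traces; 8 have nonzero weight after conditioning:
  (W=1, Y=1, Z=0, X=0) weight 1/15
  (W=1, Y=1, Z=0, X=1) weight 1/30
  (W=1, Y=2, Z=0, X=0) weight 1/15
  (W=1, Y=2, Z=0, X=1) weight 1/30
  (W=2, Y=1, Z=0, X=0) weight 1/21
  (W=2, Y=1, Z=0, X=1) weight 1/42
  (W=2, Y=2, Z=0, X=0) weight 1/21
  (W=2, Y=2, Z=0, X=1) weight 1/42
Group by W:
  weight(W=1) = 1/5
  weight(W=2) = 1/7
Total weight = 1/5 + 1/7 = 12/35
P(W=1 | obs) = 1/5 / 12/35 = 7/12
P(W=2 | obs) = 1/7 / 12/35 = 5/12
argmax = 1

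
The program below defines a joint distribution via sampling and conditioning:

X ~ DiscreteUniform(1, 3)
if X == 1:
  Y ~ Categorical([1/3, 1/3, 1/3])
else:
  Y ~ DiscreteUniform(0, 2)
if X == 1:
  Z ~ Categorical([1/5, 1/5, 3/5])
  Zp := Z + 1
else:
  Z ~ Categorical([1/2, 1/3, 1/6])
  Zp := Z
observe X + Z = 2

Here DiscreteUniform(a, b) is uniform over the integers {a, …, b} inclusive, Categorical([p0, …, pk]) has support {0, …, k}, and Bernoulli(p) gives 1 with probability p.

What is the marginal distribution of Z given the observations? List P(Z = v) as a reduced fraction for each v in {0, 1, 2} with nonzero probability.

P(Z=0) = 5/7, P(Z=1) = 2/7

Enumerate traces; 6 have nonzero weight after conditioning:
  (X=1, Y=0, Z=1) weight 1/45
  (X=1, Y=1, Z=1) weight 1/45
  (X=1, Y=2, Z=1) weight 1/45
  (X=2, Y=0, Z=0) weight 1/18
  (X=2, Y=1, Z=0) weight 1/18
  (X=2, Y=2, Z=0) weight 1/18
Group by Z:
  weight(Z=0) = 1/6
  weight(Z=1) = 1/15
Total weight = 1/6 + 1/15 = 7/30
P(Z=0 | obs) = 1/6 / 7/30 = 5/7
P(Z=1 | obs) = 1/15 / 7/30 = 2/7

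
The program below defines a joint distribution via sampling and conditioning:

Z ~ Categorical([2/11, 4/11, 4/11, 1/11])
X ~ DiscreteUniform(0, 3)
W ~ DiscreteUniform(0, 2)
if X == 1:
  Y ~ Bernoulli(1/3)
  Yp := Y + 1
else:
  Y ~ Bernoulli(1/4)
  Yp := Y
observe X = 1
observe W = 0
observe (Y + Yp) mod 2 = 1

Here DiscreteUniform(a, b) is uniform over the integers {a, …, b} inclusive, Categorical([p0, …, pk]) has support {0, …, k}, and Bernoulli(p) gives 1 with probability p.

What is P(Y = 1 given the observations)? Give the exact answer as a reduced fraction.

P(Y = 1 | obs) = 1/3

Enumerate traces; 8 have nonzero weight after conditioning:
  (Z=0, X=1, W=0, Y=0) weight 1/99
  (Z=0, X=1, W=0, Y=1) weight 1/198
  (Z=1, X=1, W=0, Y=0) weight 2/99
  (Z=1, X=1, W=0, Y=1) weight 1/99
  (Z=2, X=1, W=0, Y=0) weight 2/99
  (Z=2, X=1, W=0, Y=1) weight 1/99
  (Z=3, X=1, W=0, Y=0) weight 1/198
  (Z=3, X=1, W=0, Y=1) weight 1/396
Group by Y:
  weight(Y=0) = 1/18
  weight(Y=1) = 1/36
Total weight = 1/18 + 1/36 = 1/12
P(Y=0 | obs) = 1/18 / 1/12 = 2/3
P(Y=1 | obs) = 1/36 / 1/12 = 1/3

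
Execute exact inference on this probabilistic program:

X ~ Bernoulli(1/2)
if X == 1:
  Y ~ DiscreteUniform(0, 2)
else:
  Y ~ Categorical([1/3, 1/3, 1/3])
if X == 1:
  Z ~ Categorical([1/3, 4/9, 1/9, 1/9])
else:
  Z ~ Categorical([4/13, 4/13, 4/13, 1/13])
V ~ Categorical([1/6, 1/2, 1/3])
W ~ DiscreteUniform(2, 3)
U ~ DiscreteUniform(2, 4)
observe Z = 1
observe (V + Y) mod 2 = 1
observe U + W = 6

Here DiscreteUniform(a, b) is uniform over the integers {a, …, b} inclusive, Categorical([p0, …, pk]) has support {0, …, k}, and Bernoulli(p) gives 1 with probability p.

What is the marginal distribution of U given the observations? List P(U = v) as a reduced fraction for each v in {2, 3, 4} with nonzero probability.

P(U=3) = 1/2, P(U=4) = 1/2

Enumerate traces; 16 have nonzero weight after conditioning:
  (X=0, Y=0, Z=1, V=1, W=2, U=4) weight 1/234
  (X=0, Y=0, Z=1, V=1, W=3, U=3) weight 1/234
  (X=0, Y=1, Z=1, V=0, W=2, U=4) weight 1/702
  (X=0, Y=1, Z=1, V=0, W=3, U=3) weight 1/702
  (X=0, Y=1, Z=1, V=2, W=2, U=4) weight 1/351
  (X=0, Y=1, Z=1, V=2, W=3, U=3) weight 1/351
  (X=0, Y=2, Z=1, V=1, W=2, U=4) weight 1/234
  (X=0, Y=2, Z=1, V=1, W=3, U=3) weight 1/234
  … 8 more
Group by U:
  weight(U=3) = 11/351
  weight(U=4) = 11/351
Total weight = 11/351 + 11/351 = 22/351
P(U=3 | obs) = 11/351 / 22/351 = 1/2
P(U=4 | obs) = 11/351 / 22/351 = 1/2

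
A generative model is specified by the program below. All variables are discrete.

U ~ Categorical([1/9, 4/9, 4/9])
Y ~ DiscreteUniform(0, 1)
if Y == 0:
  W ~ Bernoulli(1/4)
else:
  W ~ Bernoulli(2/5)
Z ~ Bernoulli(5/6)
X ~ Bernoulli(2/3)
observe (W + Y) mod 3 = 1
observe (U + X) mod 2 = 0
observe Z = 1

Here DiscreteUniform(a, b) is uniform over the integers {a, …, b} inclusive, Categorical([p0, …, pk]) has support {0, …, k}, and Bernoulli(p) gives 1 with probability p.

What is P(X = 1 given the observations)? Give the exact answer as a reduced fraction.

P(X = 1 | obs) = 8/13

Enumerate traces; 6 have nonzero weight after conditioning:
  (U=0, Y=0, W=1, Z=1, X=0) weight 5/1296
  (U=0, Y=1, W=0, Z=1, X=0) weight 1/108
  (U=1, Y=0, W=1, Z=1, X=1) weight 5/162
  (U=1, Y=1, W=0, Z=1, X=1) weight 2/27
  (U=2, Y=0, W=1, Z=1, X=0) weight 5/324
  (U=2, Y=1, W=0, Z=1, X=0) weight 1/27
Group by X:
  weight(X=0) = 85/1296
  weight(X=1) = 17/162
Total weight = 85/1296 + 17/162 = 221/1296
P(X=0 | obs) = 85/1296 / 221/1296 = 5/13
P(X=1 | obs) = 17/162 / 221/1296 = 8/13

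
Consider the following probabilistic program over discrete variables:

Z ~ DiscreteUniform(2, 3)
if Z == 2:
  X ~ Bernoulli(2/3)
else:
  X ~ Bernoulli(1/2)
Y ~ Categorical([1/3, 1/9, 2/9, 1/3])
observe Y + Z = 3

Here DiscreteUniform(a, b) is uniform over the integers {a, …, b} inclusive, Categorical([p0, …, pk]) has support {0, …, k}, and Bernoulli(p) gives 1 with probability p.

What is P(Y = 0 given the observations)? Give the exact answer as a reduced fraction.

Enumerate traces; 4 have nonzero weight after conditioning:
  (Z=2, X=0, Y=1) weight 1/54
  (Z=2, X=1, Y=1) weight 1/27
  (Z=3, X=0, Y=0) weight 1/12
  (Z=3, X=1, Y=0) weight 1/12
Group by Y:
  weight(Y=0) = 1/6
  weight(Y=1) = 1/18
Total weight = 1/6 + 1/18 = 2/9
P(Y=0 | obs) = 1/6 / 2/9 = 3/4
P(Y=1 | obs) = 1/18 / 2/9 = 1/4

P(Y = 0 | obs) = 3/4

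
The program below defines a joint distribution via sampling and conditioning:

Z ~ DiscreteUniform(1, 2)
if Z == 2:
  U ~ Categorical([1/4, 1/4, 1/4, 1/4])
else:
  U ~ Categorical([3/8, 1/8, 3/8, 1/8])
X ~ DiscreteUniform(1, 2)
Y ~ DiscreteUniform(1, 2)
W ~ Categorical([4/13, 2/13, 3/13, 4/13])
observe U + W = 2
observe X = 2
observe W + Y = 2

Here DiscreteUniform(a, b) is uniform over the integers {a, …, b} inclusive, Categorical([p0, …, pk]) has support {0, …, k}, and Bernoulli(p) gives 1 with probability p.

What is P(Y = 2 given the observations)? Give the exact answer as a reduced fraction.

P(Y = 2 | obs) = 10/13

Enumerate traces; 4 have nonzero weight after conditioning:
  (Z=1, U=1, X=2, Y=1, W=1) weight 1/416
  (Z=1, U=2, X=2, Y=2, W=0) weight 3/208
  (Z=2, U=1, X=2, Y=1, W=1) weight 1/208
  (Z=2, U=2, X=2, Y=2, W=0) weight 1/104
Group by Y:
  weight(Y=1) = 3/416
  weight(Y=2) = 5/208
Total weight = 3/416 + 5/208 = 1/32
P(Y=1 | obs) = 3/416 / 1/32 = 3/13
P(Y=2 | obs) = 5/208 / 1/32 = 10/13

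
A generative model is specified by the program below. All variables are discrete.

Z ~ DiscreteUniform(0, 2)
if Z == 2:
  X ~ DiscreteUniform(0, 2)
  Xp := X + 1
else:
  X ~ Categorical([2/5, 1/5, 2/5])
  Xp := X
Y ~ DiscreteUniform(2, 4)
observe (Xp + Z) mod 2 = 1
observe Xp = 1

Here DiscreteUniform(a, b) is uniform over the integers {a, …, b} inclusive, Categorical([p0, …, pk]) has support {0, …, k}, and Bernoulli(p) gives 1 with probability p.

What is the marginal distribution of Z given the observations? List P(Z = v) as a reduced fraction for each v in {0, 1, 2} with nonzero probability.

Enumerate traces; 6 have nonzero weight after conditioning:
  (Z=0, X=1, Y=2) weight 1/45
  (Z=0, X=1, Y=3) weight 1/45
  (Z=0, X=1, Y=4) weight 1/45
  (Z=2, X=0, Y=2) weight 1/27
  (Z=2, X=0, Y=3) weight 1/27
  (Z=2, X=0, Y=4) weight 1/27
Group by Z:
  weight(Z=0) = 1/15
  weight(Z=2) = 1/9
Total weight = 1/15 + 1/9 = 8/45
P(Z=0 | obs) = 1/15 / 8/45 = 3/8
P(Z=2 | obs) = 1/9 / 8/45 = 5/8

P(Z=0) = 3/8, P(Z=2) = 5/8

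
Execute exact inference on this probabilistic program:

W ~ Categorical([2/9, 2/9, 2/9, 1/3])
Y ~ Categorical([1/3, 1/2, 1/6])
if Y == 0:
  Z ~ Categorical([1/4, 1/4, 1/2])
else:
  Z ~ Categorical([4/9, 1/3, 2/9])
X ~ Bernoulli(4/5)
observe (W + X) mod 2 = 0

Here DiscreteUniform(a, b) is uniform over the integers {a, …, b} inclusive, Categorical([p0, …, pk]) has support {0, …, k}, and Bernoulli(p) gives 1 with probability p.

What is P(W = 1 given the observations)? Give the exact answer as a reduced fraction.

P(W = 1 | obs) = 1/3

Enumerate traces; 36 have nonzero weight after conditioning:
  (W=0, Y=0, Z=0, X=0) weight 1/270
  (W=0, Y=0, Z=1, X=0) weight 1/270
  (W=0, Y=0, Z=2, X=0) weight 1/135
  (W=0, Y=1, Z=0, X=0) weight 4/405
  (W=0, Y=1, Z=1, X=0) weight 1/135
  (W=0, Y=1, Z=2, X=0) weight 2/405
  (W=0, Y=2, Z=0, X=0) weight 4/1215
  (W=0, Y=2, Z=1, X=0) weight 1/405
  (W=1, Y=0, Z=0, X=1) weight 2/135
  (W=2, Y=0, Z=0, X=0) weight 1/270
  … 26 more
Group by W:
  weight(W=0) = 2/45
  weight(W=1) = 8/45
  weight(W=2) = 2/45
  weight(W=3) = 4/15
Total weight = 2/45 + 8/45 + 2/45 + 4/15 = 8/15
P(W=0 | obs) = 2/45 / 8/15 = 1/12
P(W=1 | obs) = 8/45 / 8/15 = 1/3
P(W=2 | obs) = 2/45 / 8/15 = 1/12
P(W=3 | obs) = 4/15 / 8/15 = 1/2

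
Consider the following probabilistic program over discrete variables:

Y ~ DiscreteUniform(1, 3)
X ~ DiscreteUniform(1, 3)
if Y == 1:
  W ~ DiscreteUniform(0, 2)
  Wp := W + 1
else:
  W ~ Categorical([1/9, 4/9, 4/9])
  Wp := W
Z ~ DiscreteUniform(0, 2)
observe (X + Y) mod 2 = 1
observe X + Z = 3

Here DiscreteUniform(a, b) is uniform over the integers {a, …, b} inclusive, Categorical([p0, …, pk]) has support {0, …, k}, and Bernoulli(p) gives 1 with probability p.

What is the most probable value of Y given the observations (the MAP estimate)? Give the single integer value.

Enumerate traces; 12 have nonzero weight after conditioning:
  (Y=1, X=2, W=0, Z=1) weight 1/81
  (Y=1, X=2, W=1, Z=1) weight 1/81
  (Y=1, X=2, W=2, Z=1) weight 1/81
  (Y=2, X=1, W=0, Z=2) weight 1/243
  (Y=2, X=1, W=1, Z=2) weight 4/243
  (Y=2, X=1, W=2, Z=2) weight 4/243
  (Y=2, X=3, W=0, Z=0) weight 1/243
  (Y=2, X=3, W=1, Z=0) weight 4/243
  (Y=3, X=2, W=0, Z=1) weight 1/243
  … 3 more
Group by Y:
  weight(Y=1) = 1/27
  weight(Y=2) = 2/27
  weight(Y=3) = 1/27
Total weight = 1/27 + 2/27 + 1/27 = 4/27
P(Y=1 | obs) = 1/27 / 4/27 = 1/4
P(Y=2 | obs) = 2/27 / 4/27 = 1/2
P(Y=3 | obs) = 1/27 / 4/27 = 1/4
argmax = 2

argmax_v P(Y = v | obs) = 2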